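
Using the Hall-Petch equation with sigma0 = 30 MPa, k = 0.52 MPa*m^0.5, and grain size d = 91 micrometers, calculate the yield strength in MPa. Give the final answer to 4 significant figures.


sigma_y = sigma0 + k / sqrt(d)
d = 91 um = 9.1e-05 m
sigma_y = 30 + 0.52 / sqrt(9.1e-05)
sigma_y = 84.51 MPa


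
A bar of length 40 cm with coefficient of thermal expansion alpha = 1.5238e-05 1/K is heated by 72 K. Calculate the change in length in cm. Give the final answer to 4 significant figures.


dL = L0 * alpha * dT
dL = 40 * 1.5238e-05 * 72
dL = 0.04389 cm


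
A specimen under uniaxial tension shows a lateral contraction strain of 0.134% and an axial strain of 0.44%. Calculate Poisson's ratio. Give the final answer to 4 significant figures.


nu = -epsilon_lat / epsilon_axial
Lateral strain is contraction (negative), so using magnitudes:
nu = 0.134 / 0.44
nu = 0.3045


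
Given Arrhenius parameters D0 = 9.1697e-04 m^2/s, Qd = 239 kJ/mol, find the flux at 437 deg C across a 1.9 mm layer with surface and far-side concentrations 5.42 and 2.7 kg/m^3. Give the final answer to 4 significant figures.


Step 1: D = D0 * exp(-Qd/(R*T))
T = 437 + 273.15 = 710.15 K
D = 9.1697e-04 * exp(-239e3 / (8.314 * 710.15)) = 2.41115e-21 m^2/s
Step 2: J = D * (C1 - C2) / dx
J = 2.41115e-21 * (5.42 - 2.7) / 1.9e-03
J = 3.452e-18 kg/(m^2*s)


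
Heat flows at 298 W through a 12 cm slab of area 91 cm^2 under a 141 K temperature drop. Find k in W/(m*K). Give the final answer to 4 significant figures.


k = Q*L / (A*dT)
L = 0.12 m, A = 9.1e-03 m^2
k = 298 * 0.12 / (9.1e-03 * 141)
k = 27.87 W/(m*K)


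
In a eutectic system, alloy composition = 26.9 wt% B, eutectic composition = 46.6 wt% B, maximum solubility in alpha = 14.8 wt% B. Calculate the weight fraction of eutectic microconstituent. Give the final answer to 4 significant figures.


f_primary = (C_e - C0) / (C_e - C_alpha_max)
f_primary = (46.6 - 26.9) / (46.6 - 14.8)
f_primary = 0.619497
f_eutectic = 1 - 0.619497 = 0.3805


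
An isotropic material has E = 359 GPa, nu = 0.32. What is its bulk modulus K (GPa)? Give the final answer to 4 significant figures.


K = E / (3*(1-2*nu))
K = 359 / (3*(1-2*0.32))
K = 332.4 GPa


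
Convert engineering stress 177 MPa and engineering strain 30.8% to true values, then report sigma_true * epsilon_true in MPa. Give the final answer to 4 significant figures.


sigma_true = sigma_eng * (1 + epsilon_eng)
sigma_true = 177 * (1 + 0.308) = 231.516 MPa
epsilon_true = ln(1 + epsilon_eng)
epsilon_true = ln(1 + 0.308) = 0.268499
sigma_true * epsilon_true = 231.516 * 0.268499 = 62.16 MPa


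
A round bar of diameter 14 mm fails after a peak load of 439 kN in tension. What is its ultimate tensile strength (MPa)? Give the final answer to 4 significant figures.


A0 = pi*(d/2)^2 = pi*(14/2)^2 = 153.938 mm^2
UTS = F_max / A0 = 439*1000 / 153.938
UTS = 2852 MPa


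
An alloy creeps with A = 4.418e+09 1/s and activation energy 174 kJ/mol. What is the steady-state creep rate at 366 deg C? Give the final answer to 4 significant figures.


rate = A * exp(-Q / (R*T))
T = 366 + 273.15 = 639.15 K
rate = 4.418e+09 * exp(-174e3 / (8.314 * 639.15))
rate = 2.658e-05 1/s


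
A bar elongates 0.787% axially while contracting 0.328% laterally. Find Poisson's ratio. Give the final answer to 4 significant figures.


nu = -epsilon_lat / epsilon_axial
Lateral strain is contraction (negative), so using magnitudes:
nu = 0.328 / 0.787
nu = 0.4168


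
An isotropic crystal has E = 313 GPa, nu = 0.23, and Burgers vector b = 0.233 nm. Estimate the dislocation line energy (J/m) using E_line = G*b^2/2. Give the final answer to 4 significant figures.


Step 1: G = E / (2*(1+nu))
G = 313 / (2*(1+0.23)) = 127.236 GPa = 1.27236e+11 Pa
Step 2: E_line = G*b^2/2
b = 0.233 nm = 2.33e-10 m
E_line = 0.5 * 1.27236e+11 * (2.33e-10)^2 = 3.454e-09 J/m


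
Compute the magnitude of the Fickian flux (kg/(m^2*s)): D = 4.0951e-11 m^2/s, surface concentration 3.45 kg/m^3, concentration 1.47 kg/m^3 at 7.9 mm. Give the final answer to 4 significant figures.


J = -D * (dC/dx) = D * (C1 - C2) / dx
J = 4.0951e-11 * (3.45 - 1.47) / 7.9e-03
J = 1.026e-08 kg/(m^2*s)


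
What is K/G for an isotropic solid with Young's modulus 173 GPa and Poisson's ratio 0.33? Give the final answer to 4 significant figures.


G = E / (2*(1+nu))
G = 173 / (2*(1+0.33)) = 65.0376 GPa
K = E / (3*(1-2*nu))
K = 173 / (3*(1-2*0.33)) = 169.608 GPa
K/G = 169.608 / 65.0376 = 2.608


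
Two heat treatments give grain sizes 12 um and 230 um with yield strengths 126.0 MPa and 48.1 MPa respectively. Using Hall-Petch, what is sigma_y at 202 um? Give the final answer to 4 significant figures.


sigma_y = sigma0 + k / sqrt(d)
1/sqrt(d1) = 1/sqrt(1.2e-05) = 288.675;  1/sqrt(d2) = 65.938
k = (sigma1 - sigma2) / (1/sqrt(d1) - 1/sqrt(d2)) = (126.0 - 48.1) / (288.675 - 65.938) = 0.34974 MPa*m^0.5
sigma0 = sigma1 - k/sqrt(d1) = 126.0 - 0.34974*288.675 = 25.0388 MPa
sigma_y(d3) = 25.0388 + 0.34974 / sqrt(2.02e-04) = 49.65 MPa


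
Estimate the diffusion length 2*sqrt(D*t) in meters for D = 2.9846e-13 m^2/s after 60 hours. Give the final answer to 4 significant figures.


t = 60 hr = 216000 s
Diffusion length = 2*sqrt(D*t)
= 2*sqrt(2.9846e-13 * 216000)
= 5.078e-04 m


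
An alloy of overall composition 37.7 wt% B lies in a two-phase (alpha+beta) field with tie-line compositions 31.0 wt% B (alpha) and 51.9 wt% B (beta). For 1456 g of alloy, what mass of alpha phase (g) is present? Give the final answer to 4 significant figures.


f_alpha = (C_beta - C0) / (C_beta - C_alpha)
f_alpha = (51.9 - 37.7) / (51.9 - 31.0) = 0.679426
m_alpha = f_alpha * m_total = 0.679426 * 1456 = 989.2 g


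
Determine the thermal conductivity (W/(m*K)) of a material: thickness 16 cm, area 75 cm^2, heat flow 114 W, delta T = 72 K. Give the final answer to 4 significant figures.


k = Q*L / (A*dT)
L = 0.16 m, A = 7.5e-03 m^2
k = 114 * 0.16 / (7.5e-03 * 72)
k = 33.78 W/(m*K)


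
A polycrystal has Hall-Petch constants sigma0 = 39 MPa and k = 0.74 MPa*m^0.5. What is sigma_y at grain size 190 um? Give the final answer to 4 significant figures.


sigma_y = sigma0 + k / sqrt(d)
d = 190 um = 1.9e-04 m
sigma_y = 39 + 0.74 / sqrt(1.9e-04)
sigma_y = 92.69 MPa


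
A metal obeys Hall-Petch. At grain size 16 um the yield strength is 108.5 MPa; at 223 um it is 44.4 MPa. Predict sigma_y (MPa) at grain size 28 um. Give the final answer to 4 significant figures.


sigma_y = sigma0 + k / sqrt(d)
1/sqrt(d1) = 1/sqrt(1.6e-05) = 250;  1/sqrt(d2) = 66.965
k = (sigma1 - sigma2) / (1/sqrt(d1) - 1/sqrt(d2)) = (108.5 - 44.4) / (250 - 66.965) = 0.350206 MPa*m^0.5
sigma0 = sigma1 - k/sqrt(d1) = 108.5 - 0.350206*250 = 20.9485 MPa
sigma_y(d3) = 20.9485 + 0.350206 / sqrt(2.8e-05) = 87.13 MPa


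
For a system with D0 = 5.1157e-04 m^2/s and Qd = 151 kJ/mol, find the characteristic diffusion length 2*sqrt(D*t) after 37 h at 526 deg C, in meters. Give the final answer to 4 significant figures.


Step 1: D = D0 * exp(-Qd/(R*T))
T = 799.15 K
D = 5.1157e-04 * exp(-151e3 / (8.314 * 799.15)) = 6.8988e-14 m^2/s
Step 2: L = 2*sqrt(D*t)
t = 37 h = 133200 s
L = 2*sqrt(6.8988e-14 * 133200) = 1.917e-04 m


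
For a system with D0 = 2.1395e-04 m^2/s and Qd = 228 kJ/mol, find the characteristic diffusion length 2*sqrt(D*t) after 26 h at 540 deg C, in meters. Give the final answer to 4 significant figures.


Step 1: D = D0 * exp(-Qd/(R*T))
T = 813.15 K
D = 2.1395e-04 * exp(-228e3 / (8.314 * 813.15)) = 4.82677e-19 m^2/s
Step 2: L = 2*sqrt(D*t)
t = 26 h = 93600 s
L = 2*sqrt(4.82677e-19 * 93600) = 4.251e-07 m


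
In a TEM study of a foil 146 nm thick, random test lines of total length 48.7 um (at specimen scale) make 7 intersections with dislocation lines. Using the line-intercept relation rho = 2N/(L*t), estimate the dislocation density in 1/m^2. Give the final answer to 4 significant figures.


rho = 2N / (L * t)
L = 48.7 um = 4.87e-05 m, t = 146 nm = 1.46e-07 m
rho = 2 * 7 / (4.87e-05 * 1.46e-07)
rho = 1.969e+12 1/m^2


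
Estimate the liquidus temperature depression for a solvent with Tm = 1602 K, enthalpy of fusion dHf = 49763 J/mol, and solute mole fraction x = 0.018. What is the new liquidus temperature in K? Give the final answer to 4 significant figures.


dT = R*Tm^2*x / dHf
dT = 8.314 * 1602^2 * 0.018 / 49763
dT = 7.71793 K
T_new = 1602 - 7.71793 = 1594 K


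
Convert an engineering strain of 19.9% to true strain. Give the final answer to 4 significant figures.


epsilon_true = ln(1 + epsilon_eng)
epsilon_true = ln(1 + 0.199)
epsilon_true = 0.1815


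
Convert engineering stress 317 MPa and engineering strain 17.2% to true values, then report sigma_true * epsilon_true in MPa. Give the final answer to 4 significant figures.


sigma_true = sigma_eng * (1 + epsilon_eng)
sigma_true = 317 * (1 + 0.172) = 371.524 MPa
epsilon_true = ln(1 + epsilon_eng)
epsilon_true = ln(1 + 0.172) = 0.158712
sigma_true * epsilon_true = 371.524 * 0.158712 = 58.97 MPa


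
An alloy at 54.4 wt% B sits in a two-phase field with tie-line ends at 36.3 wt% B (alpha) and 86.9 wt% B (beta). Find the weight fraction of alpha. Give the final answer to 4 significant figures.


f_alpha = (C_beta - C0) / (C_beta - C_alpha)
f_alpha = (86.9 - 54.4) / (86.9 - 36.3)
f_alpha = 0.6423


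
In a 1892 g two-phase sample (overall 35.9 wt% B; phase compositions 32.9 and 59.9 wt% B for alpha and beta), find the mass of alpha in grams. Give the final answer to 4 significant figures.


f_alpha = (C_beta - C0) / (C_beta - C_alpha)
f_alpha = (59.9 - 35.9) / (59.9 - 32.9) = 0.888889
m_alpha = f_alpha * m_total = 0.888889 * 1892 = 1682 g


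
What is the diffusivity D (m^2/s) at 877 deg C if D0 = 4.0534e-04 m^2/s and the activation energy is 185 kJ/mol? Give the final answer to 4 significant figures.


D = D0 * exp(-Qd / (R*T))
T = 1150.15 K
D = 4.0534e-04 * exp(-185e3 / (8.314 * 1150.15))
D = 1.606e-12 m^2/s


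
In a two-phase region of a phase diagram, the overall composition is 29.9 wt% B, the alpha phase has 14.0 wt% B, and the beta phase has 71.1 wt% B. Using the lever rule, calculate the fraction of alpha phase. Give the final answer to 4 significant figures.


f_alpha = (C_beta - C0) / (C_beta - C_alpha)
f_alpha = (71.1 - 29.9) / (71.1 - 14.0)
f_alpha = 0.7215


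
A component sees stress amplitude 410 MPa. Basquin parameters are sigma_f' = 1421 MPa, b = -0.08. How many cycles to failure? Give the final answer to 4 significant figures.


sigma_a = sigma_f' * (2*Nf)^b
2*Nf = (sigma_a / sigma_f')^(1/b)
2*Nf = (410 / 1421)^(1/-0.08)
2*Nf = 5.59278e+06
Nf = 2.796e+06 cycles


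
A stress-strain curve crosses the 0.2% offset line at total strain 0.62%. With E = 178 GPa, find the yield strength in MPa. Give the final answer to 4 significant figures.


Offset strain = 0.002
Elastic strain at yield = total_strain - offset = 6.2e-03 - 0.002 = 4.2e-03
sigma_y = E * elastic_strain = 178000 * 4.2e-03
sigma_y = 747.6 MPa


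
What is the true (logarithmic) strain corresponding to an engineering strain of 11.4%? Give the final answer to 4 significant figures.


epsilon_true = ln(1 + epsilon_eng)
epsilon_true = ln(1 + 0.114)
epsilon_true = 0.108


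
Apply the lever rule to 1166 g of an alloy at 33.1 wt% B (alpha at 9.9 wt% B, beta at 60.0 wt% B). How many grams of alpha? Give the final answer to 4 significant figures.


f_alpha = (C_beta - C0) / (C_beta - C_alpha)
f_alpha = (60.0 - 33.1) / (60.0 - 9.9) = 0.536926
m_alpha = f_alpha * m_total = 0.536926 * 1166 = 626.1 g


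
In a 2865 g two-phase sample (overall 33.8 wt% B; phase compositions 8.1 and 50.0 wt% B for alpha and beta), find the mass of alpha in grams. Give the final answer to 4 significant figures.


f_alpha = (C_beta - C0) / (C_beta - C_alpha)
f_alpha = (50.0 - 33.8) / (50.0 - 8.1) = 0.386635
m_alpha = f_alpha * m_total = 0.386635 * 2865 = 1108 g


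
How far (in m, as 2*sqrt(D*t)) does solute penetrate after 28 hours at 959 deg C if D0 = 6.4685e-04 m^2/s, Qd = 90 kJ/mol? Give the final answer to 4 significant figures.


Step 1: D = D0 * exp(-Qd/(R*T))
T = 1232.15 K
D = 6.4685e-04 * exp(-90e3 / (8.314 * 1232.15)) = 9.89209e-08 m^2/s
Step 2: L = 2*sqrt(D*t)
t = 28 h = 100800 s
L = 2*sqrt(9.89209e-08 * 100800) = 0.1997 m


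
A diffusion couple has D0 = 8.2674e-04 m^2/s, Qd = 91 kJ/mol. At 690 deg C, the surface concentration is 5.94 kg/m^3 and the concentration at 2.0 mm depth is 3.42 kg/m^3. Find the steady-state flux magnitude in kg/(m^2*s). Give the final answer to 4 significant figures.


Step 1: D = D0 * exp(-Qd/(R*T))
T = 690 + 273.15 = 963.15 K
D = 8.2674e-04 * exp(-91e3 / (8.314 * 963.15)) = 9.59347e-09 m^2/s
Step 2: J = D * (C1 - C2) / dx
J = 9.59347e-09 * (5.94 - 3.42) / 2e-03
J = 1.209e-05 kg/(m^2*s)


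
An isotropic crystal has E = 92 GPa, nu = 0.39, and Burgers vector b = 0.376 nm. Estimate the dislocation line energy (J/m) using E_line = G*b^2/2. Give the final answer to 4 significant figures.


Step 1: G = E / (2*(1+nu))
G = 92 / (2*(1+0.39)) = 33.0935 GPa = 3.30935e+10 Pa
Step 2: E_line = G*b^2/2
b = 0.376 nm = 3.76e-10 m
E_line = 0.5 * 3.30935e+10 * (3.76e-10)^2 = 2.339e-09 J/m


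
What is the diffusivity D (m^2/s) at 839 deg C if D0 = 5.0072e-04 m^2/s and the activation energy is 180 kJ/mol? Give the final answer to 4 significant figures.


D = D0 * exp(-Qd / (R*T))
T = 1112.15 K
D = 5.0072e-04 * exp(-180e3 / (8.314 * 1112.15))
D = 1.759e-12 m^2/s


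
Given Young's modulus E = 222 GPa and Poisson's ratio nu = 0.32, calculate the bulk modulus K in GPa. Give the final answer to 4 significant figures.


K = E / (3*(1-2*nu))
K = 222 / (3*(1-2*0.32))
K = 205.6 GPa


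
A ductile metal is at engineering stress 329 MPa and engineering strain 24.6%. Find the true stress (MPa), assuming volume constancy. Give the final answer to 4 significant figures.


sigma_true = sigma_eng * (1 + epsilon_eng)
sigma_true = 329 * (1 + 0.246)
sigma_true = 409.9 MPa


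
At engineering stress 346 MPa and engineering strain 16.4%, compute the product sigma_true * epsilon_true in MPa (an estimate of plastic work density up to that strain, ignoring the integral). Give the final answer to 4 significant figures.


sigma_true = sigma_eng * (1 + epsilon_eng)
sigma_true = 346 * (1 + 0.164) = 402.744 MPa
epsilon_true = ln(1 + epsilon_eng)
epsilon_true = ln(1 + 0.164) = 0.151862
sigma_true * epsilon_true = 402.744 * 0.151862 = 61.16 MPa


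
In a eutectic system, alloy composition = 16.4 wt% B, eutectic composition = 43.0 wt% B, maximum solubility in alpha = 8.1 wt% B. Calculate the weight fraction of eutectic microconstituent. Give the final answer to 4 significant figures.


f_primary = (C_e - C0) / (C_e - C_alpha_max)
f_primary = (43.0 - 16.4) / (43.0 - 8.1)
f_primary = 0.762178
f_eutectic = 1 - 0.762178 = 0.2378


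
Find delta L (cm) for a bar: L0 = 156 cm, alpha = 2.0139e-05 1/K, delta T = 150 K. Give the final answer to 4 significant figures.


dL = L0 * alpha * dT
dL = 156 * 2.0139e-05 * 150
dL = 0.4713 cm


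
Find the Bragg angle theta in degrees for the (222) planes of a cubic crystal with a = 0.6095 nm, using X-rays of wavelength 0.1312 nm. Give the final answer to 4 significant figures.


d = a / sqrt(h^2+k^2+l^2)
d = 0.6095 / sqrt(12) = 0.175947 nm
lambda = 2*d*sin(theta)  =>  sin(theta) = lambda / (2*d)
sin(theta) = 0.1312 / (2 * 0.175947) = 0.372839
theta = 21.89 deg


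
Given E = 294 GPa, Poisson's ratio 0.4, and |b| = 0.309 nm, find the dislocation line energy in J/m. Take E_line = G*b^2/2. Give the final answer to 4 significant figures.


Step 1: G = E / (2*(1+nu))
G = 294 / (2*(1+0.4)) = 105 GPa = 1.05e+11 Pa
Step 2: E_line = G*b^2/2
b = 0.309 nm = 3.09e-10 m
E_line = 0.5 * 1.05e+11 * (3.09e-10)^2 = 5.013e-09 J/m


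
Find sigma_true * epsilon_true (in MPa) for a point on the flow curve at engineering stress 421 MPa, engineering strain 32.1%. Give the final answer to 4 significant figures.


sigma_true = sigma_eng * (1 + epsilon_eng)
sigma_true = 421 * (1 + 0.321) = 556.141 MPa
epsilon_true = ln(1 + epsilon_eng)
epsilon_true = ln(1 + 0.321) = 0.278389
sigma_true * epsilon_true = 556.141 * 0.278389 = 154.8 MPa


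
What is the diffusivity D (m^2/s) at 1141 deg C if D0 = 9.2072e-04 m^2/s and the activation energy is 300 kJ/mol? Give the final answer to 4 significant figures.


D = D0 * exp(-Qd / (R*T))
T = 1414.15 K
D = 9.2072e-04 * exp(-300e3 / (8.314 * 1414.15))
D = 7.631e-15 m^2/s


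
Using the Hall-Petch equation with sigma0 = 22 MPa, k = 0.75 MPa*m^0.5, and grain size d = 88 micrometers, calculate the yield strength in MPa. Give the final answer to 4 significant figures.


sigma_y = sigma0 + k / sqrt(d)
d = 88 um = 8.8e-05 m
sigma_y = 22 + 0.75 / sqrt(8.8e-05)
sigma_y = 102 MPa


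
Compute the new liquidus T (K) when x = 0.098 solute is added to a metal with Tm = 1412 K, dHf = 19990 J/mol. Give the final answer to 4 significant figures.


dT = R*Tm^2*x / dHf
dT = 8.314 * 1412^2 * 0.098 / 19990
dT = 81.263 K
T_new = 1412 - 81.263 = 1331 K


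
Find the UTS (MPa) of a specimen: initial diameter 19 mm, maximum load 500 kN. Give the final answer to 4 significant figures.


A0 = pi*(d/2)^2 = pi*(19/2)^2 = 283.529 mm^2
UTS = F_max / A0 = 500*1000 / 283.529
UTS = 1763 MPa


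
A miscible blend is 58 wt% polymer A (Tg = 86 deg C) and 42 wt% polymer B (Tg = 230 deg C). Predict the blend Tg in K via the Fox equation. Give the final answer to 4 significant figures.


1/Tg = w1/Tg1 + w2/Tg2 (in Kelvin)
Tg1 = 359.15 K, Tg2 = 503.15 K
1/Tg = 0.58/359.15 + 0.42/503.15
Tg = 408.2 K


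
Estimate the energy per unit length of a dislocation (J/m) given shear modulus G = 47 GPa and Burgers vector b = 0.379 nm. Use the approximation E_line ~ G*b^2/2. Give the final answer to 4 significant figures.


E = G*b^2/2
b = 0.379 nm = 3.79e-10 m
G = 47 GPa = 4.7e+10 Pa
E = 0.5 * 4.7e+10 * (3.79e-10)^2
E = 3.376e-09 J/m


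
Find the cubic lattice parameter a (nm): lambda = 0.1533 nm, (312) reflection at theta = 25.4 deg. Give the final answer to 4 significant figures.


d = lambda / (2*sin(theta))
d = 0.1533 / (2*sin(25.4 deg))
d = 0.178698 nm
a = d * sqrt(h^2+k^2+l^2) = 0.178698 * sqrt(14)
a = 0.6686 nm


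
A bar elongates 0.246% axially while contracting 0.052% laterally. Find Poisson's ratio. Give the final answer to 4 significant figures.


nu = -epsilon_lat / epsilon_axial
Lateral strain is contraction (negative), so using magnitudes:
nu = 0.052 / 0.246
nu = 0.2114


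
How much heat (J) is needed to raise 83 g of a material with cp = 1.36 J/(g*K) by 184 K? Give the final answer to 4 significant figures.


Q = m * cp * dT
Q = 83 * 1.36 * 184
Q = 20770 J


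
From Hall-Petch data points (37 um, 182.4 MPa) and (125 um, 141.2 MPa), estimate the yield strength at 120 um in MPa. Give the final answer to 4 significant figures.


sigma_y = sigma0 + k / sqrt(d)
1/sqrt(d1) = 1/sqrt(3.7e-05) = 164.399;  1/sqrt(d2) = 89.4427
k = (sigma1 - sigma2) / (1/sqrt(d1) - 1/sqrt(d2)) = (182.4 - 141.2) / (164.399 - 89.4427) = 0.549654 MPa*m^0.5
sigma0 = sigma1 - k/sqrt(d1) = 182.4 - 0.549654*164.399 = 92.0375 MPa
sigma_y(d3) = 92.0375 + 0.549654 / sqrt(1.2e-04) = 142.2 MPa


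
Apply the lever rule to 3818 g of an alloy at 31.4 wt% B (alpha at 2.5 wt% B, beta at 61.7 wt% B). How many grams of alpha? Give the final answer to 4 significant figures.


f_alpha = (C_beta - C0) / (C_beta - C_alpha)
f_alpha = (61.7 - 31.4) / (61.7 - 2.5) = 0.511824
m_alpha = f_alpha * m_total = 0.511824 * 3818 = 1954 g


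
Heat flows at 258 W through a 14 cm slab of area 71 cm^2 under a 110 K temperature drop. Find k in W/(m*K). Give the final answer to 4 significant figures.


k = Q*L / (A*dT)
L = 0.14 m, A = 7.1e-03 m^2
k = 258 * 0.14 / (7.1e-03 * 110)
k = 46.25 W/(m*K)


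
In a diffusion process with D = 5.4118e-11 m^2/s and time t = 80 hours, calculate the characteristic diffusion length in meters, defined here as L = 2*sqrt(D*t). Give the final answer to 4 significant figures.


t = 80 hr = 288000 s
Diffusion length = 2*sqrt(D*t)
= 2*sqrt(5.4118e-11 * 288000)
= 7.896e-03 m


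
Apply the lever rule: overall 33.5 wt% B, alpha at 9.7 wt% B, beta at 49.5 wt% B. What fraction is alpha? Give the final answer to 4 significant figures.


f_alpha = (C_beta - C0) / (C_beta - C_alpha)
f_alpha = (49.5 - 33.5) / (49.5 - 9.7)
f_alpha = 0.402


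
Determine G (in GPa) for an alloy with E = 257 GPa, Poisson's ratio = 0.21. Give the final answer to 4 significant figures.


G = E / (2*(1+nu))
G = 257 / (2*(1+0.21))
G = 106.2 GPa


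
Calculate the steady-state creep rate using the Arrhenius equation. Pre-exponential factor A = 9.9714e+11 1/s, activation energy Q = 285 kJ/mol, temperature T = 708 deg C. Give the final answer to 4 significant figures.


rate = A * exp(-Q / (R*T))
T = 708 + 273.15 = 981.15 K
rate = 9.9714e+11 * exp(-285e3 / (8.314 * 981.15))
rate = 6.688e-04 1/s


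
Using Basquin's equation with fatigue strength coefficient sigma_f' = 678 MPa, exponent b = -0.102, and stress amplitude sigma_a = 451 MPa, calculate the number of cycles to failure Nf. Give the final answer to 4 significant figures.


sigma_a = sigma_f' * (2*Nf)^b
2*Nf = (sigma_a / sigma_f')^(1/b)
2*Nf = (451 / 678)^(1/-0.102)
2*Nf = 54.4271
Nf = 27.21 cycles


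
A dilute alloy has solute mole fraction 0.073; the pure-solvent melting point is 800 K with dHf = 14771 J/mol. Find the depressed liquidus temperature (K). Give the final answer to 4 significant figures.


dT = R*Tm^2*x / dHf
dT = 8.314 * 800^2 * 0.073 / 14771
dT = 26.2968 K
T_new = 800 - 26.2968 = 773.7 K


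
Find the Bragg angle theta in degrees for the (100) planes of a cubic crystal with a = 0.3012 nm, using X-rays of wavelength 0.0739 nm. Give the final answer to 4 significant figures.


d = a / sqrt(h^2+k^2+l^2)
d = 0.3012 / sqrt(1) = 0.3012 nm
lambda = 2*d*sin(theta)  =>  sin(theta) = lambda / (2*d)
sin(theta) = 0.0739 / (2 * 0.3012) = 0.122676
theta = 7.047 deg


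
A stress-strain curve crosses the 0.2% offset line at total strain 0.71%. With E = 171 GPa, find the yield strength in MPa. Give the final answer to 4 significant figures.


Offset strain = 0.002
Elastic strain at yield = total_strain - offset = 7.1e-03 - 0.002 = 5.1e-03
sigma_y = E * elastic_strain = 171000 * 5.1e-03
sigma_y = 872.1 MPa


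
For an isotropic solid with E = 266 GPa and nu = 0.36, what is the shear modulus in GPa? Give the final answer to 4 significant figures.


G = E / (2*(1+nu))
G = 266 / (2*(1+0.36))
G = 97.79 GPa


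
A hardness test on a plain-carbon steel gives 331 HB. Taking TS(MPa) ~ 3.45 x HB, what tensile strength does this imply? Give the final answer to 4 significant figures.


TS (MPa) = 3.45 * HB
TS = 3.45 * 331
TS = 1142 MPa


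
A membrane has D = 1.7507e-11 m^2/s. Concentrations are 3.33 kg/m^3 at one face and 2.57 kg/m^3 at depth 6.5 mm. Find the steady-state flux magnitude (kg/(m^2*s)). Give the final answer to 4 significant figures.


J = -D * (dC/dx) = D * (C1 - C2) / dx
J = 1.7507e-11 * (3.33 - 2.57) / 6.5e-03
J = 2.047e-09 kg/(m^2*s)


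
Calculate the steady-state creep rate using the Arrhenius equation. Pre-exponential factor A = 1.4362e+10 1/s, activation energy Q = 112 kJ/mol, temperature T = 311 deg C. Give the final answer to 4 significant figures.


rate = A * exp(-Q / (R*T))
T = 311 + 273.15 = 584.15 K
rate = 1.4362e+10 * exp(-112e3 / (8.314 * 584.15))
rate = 1.386 1/s


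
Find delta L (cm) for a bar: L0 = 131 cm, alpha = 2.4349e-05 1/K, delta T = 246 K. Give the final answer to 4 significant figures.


dL = L0 * alpha * dT
dL = 131 * 2.4349e-05 * 246
dL = 0.7847 cm


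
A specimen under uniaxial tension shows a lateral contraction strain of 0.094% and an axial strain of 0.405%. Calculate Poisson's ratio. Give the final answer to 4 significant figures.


nu = -epsilon_lat / epsilon_axial
Lateral strain is contraction (negative), so using magnitudes:
nu = 0.094 / 0.405
nu = 0.2321


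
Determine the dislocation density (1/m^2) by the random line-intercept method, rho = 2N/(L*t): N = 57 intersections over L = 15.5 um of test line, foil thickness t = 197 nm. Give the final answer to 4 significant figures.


rho = 2N / (L * t)
L = 15.5 um = 1.55e-05 m, t = 197 nm = 1.97e-07 m
rho = 2 * 57 / (1.55e-05 * 1.97e-07)
rho = 3.733e+13 1/m^2


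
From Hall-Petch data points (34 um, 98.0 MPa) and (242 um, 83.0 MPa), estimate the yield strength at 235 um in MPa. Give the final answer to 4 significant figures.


sigma_y = sigma0 + k / sqrt(d)
1/sqrt(d1) = 1/sqrt(3.4e-05) = 171.499;  1/sqrt(d2) = 64.2824
k = (sigma1 - sigma2) / (1/sqrt(d1) - 1/sqrt(d2)) = (98.0 - 83.0) / (171.499 - 64.2824) = 0.139904 MPa*m^0.5
sigma0 = sigma1 - k/sqrt(d1) = 98.0 - 0.139904*171.499 = 74.0066 MPa
sigma_y(d3) = 74.0066 + 0.139904 / sqrt(2.35e-04) = 83.13 MPa


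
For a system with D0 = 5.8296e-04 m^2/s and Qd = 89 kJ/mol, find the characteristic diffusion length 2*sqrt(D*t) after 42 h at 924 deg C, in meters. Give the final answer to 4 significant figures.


Step 1: D = D0 * exp(-Qd/(R*T))
T = 1197.15 K
D = 5.8296e-04 * exp(-89e3 / (8.314 * 1197.15)) = 7.62442e-08 m^2/s
Step 2: L = 2*sqrt(D*t)
t = 42 h = 151200 s
L = 2*sqrt(7.62442e-08 * 151200) = 0.2147 m


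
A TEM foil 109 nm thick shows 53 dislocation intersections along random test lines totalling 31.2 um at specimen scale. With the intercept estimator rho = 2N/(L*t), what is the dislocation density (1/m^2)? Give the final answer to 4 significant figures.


rho = 2N / (L * t)
L = 31.2 um = 3.12e-05 m, t = 109 nm = 1.09e-07 m
rho = 2 * 53 / (3.12e-05 * 1.09e-07)
rho = 3.117e+13 1/m^2


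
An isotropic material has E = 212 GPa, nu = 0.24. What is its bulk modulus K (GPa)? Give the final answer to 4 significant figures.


K = E / (3*(1-2*nu))
K = 212 / (3*(1-2*0.24))
K = 135.9 GPa


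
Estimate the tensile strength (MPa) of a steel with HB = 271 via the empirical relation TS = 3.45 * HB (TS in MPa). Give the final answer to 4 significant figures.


TS (MPa) = 3.45 * HB
TS = 3.45 * 271
TS = 935 MPa


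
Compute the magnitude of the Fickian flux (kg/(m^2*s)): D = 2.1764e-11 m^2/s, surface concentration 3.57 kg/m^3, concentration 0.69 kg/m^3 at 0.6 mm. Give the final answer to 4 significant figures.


J = -D * (dC/dx) = D * (C1 - C2) / dx
J = 2.1764e-11 * (3.57 - 0.69) / 6e-04
J = 1.045e-07 kg/(m^2*s)


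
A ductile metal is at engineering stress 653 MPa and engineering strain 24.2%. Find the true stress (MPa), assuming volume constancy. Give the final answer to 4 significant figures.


sigma_true = sigma_eng * (1 + epsilon_eng)
sigma_true = 653 * (1 + 0.242)
sigma_true = 811 MPa


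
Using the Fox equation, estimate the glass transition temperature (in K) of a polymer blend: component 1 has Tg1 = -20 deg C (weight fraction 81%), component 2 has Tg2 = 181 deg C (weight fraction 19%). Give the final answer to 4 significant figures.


1/Tg = w1/Tg1 + w2/Tg2 (in Kelvin)
Tg1 = 253.15 K, Tg2 = 454.15 K
1/Tg = 0.81/253.15 + 0.19/454.15
Tg = 276.4 K


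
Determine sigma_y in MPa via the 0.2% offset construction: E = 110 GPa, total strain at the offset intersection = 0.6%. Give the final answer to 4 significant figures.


Offset strain = 0.002
Elastic strain at yield = total_strain - offset = 6e-03 - 0.002 = 4e-03
sigma_y = E * elastic_strain = 110000 * 4e-03
sigma_y = 440 MPa


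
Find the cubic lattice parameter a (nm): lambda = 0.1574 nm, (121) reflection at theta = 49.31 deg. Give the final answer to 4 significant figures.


d = lambda / (2*sin(theta))
d = 0.1574 / (2*sin(49.31 deg))
d = 0.103792 nm
a = d * sqrt(h^2+k^2+l^2) = 0.103792 * sqrt(6)
a = 0.2542 nm


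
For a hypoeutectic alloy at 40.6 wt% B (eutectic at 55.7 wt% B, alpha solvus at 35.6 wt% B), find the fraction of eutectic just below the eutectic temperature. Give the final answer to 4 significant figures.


f_primary = (C_e - C0) / (C_e - C_alpha_max)
f_primary = (55.7 - 40.6) / (55.7 - 35.6)
f_primary = 0.751244
f_eutectic = 1 - 0.751244 = 0.2488


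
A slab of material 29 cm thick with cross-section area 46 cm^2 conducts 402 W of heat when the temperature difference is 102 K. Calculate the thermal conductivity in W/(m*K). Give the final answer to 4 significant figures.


k = Q*L / (A*dT)
L = 0.29 m, A = 4.6e-03 m^2
k = 402 * 0.29 / (4.6e-03 * 102)
k = 248.5 W/(m*K)


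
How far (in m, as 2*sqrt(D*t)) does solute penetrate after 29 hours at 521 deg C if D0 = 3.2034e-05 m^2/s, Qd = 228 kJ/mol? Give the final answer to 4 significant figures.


Step 1: D = D0 * exp(-Qd/(R*T))
T = 794.15 K
D = 3.2034e-05 * exp(-228e3 / (8.314 * 794.15)) = 3.22504e-20 m^2/s
Step 2: L = 2*sqrt(D*t)
t = 29 h = 104400 s
L = 2*sqrt(3.22504e-20 * 104400) = 1.161e-07 m


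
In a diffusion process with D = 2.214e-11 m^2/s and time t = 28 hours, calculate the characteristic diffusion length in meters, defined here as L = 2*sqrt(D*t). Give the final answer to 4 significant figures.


t = 28 hr = 100800 s
Diffusion length = 2*sqrt(D*t)
= 2*sqrt(2.214e-11 * 100800)
= 2.988e-03 m


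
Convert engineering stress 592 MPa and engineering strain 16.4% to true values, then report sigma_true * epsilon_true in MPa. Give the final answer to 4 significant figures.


sigma_true = sigma_eng * (1 + epsilon_eng)
sigma_true = 592 * (1 + 0.164) = 689.088 MPa
epsilon_true = ln(1 + epsilon_eng)
epsilon_true = ln(1 + 0.164) = 0.151862
sigma_true * epsilon_true = 689.088 * 0.151862 = 104.6 MPa


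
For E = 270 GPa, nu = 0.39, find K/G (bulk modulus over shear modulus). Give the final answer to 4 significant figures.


G = E / (2*(1+nu))
G = 270 / (2*(1+0.39)) = 97.1223 GPa
K = E / (3*(1-2*nu))
K = 270 / (3*(1-2*0.39)) = 409.091 GPa
K/G = 409.091 / 97.1223 = 4.212


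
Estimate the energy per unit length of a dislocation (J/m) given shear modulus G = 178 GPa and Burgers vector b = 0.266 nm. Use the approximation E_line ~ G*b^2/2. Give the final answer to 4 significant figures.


E = G*b^2/2
b = 0.266 nm = 2.66e-10 m
G = 178 GPa = 1.78e+11 Pa
E = 0.5 * 1.78e+11 * (2.66e-10)^2
E = 6.297e-09 J/m


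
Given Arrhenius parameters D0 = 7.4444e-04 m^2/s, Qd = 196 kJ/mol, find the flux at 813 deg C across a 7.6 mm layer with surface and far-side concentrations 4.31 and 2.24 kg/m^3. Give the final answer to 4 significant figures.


Step 1: D = D0 * exp(-Qd/(R*T))
T = 813 + 273.15 = 1086.15 K
D = 7.4444e-04 * exp(-196e3 / (8.314 * 1086.15)) = 2.78962e-13 m^2/s
Step 2: J = D * (C1 - C2) / dx
J = 2.78962e-13 * (4.31 - 2.24) / 7.6e-03
J = 7.598e-11 kg/(m^2*s)


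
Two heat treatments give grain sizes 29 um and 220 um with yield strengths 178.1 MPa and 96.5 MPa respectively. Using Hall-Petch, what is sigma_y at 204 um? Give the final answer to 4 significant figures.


sigma_y = sigma0 + k / sqrt(d)
1/sqrt(d1) = 1/sqrt(2.9e-05) = 185.695;  1/sqrt(d2) = 67.42
k = (sigma1 - sigma2) / (1/sqrt(d1) - 1/sqrt(d2)) = (178.1 - 96.5) / (185.695 - 67.42) = 0.689916 MPa*m^0.5
sigma0 = sigma1 - k/sqrt(d1) = 178.1 - 0.689916*185.695 = 49.9859 MPa
sigma_y(d3) = 49.9859 + 0.689916 / sqrt(2.04e-04) = 98.29 MPa


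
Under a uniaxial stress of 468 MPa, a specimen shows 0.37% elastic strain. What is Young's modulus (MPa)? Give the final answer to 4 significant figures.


E = sigma / epsilon
epsilon = 0.37% = 3.7e-03
E = 468 / 3.7e-03
E = 126500 MPa


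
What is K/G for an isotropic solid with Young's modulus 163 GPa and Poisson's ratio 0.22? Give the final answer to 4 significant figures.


G = E / (2*(1+nu))
G = 163 / (2*(1+0.22)) = 66.8033 GPa
K = E / (3*(1-2*nu))
K = 163 / (3*(1-2*0.22)) = 97.0238 GPa
K/G = 97.0238 / 66.8033 = 1.452


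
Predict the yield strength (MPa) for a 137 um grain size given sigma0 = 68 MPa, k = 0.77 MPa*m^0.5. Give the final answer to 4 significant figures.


sigma_y = sigma0 + k / sqrt(d)
d = 137 um = 1.37e-04 m
sigma_y = 68 + 0.77 / sqrt(1.37e-04)
sigma_y = 133.8 MPa


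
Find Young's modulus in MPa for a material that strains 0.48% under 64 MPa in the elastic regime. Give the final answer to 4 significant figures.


E = sigma / epsilon
epsilon = 0.48% = 4.8e-03
E = 64 / 4.8e-03
E = 13330 MPa


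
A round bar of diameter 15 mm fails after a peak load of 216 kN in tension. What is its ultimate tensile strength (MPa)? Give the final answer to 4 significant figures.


A0 = pi*(d/2)^2 = pi*(15/2)^2 = 176.715 mm^2
UTS = F_max / A0 = 216*1000 / 176.715
UTS = 1222 MPa


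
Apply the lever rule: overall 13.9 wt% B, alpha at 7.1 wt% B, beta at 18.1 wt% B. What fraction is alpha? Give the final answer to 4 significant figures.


f_alpha = (C_beta - C0) / (C_beta - C_alpha)
f_alpha = (18.1 - 13.9) / (18.1 - 7.1)
f_alpha = 0.3818


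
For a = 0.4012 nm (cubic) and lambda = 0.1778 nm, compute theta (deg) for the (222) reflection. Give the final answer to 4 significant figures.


d = a / sqrt(h^2+k^2+l^2)
d = 0.4012 / sqrt(12) = 0.115816 nm
lambda = 2*d*sin(theta)  =>  sin(theta) = lambda / (2*d)
sin(theta) = 0.1778 / (2 * 0.115816) = 0.767594
theta = 50.14 deg


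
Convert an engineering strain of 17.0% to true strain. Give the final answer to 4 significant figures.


epsilon_true = ln(1 + epsilon_eng)
epsilon_true = ln(1 + 0.17)
epsilon_true = 0.157


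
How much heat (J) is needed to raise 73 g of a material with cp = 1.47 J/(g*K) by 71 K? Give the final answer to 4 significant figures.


Q = m * cp * dT
Q = 73 * 1.47 * 71
Q = 7619 J


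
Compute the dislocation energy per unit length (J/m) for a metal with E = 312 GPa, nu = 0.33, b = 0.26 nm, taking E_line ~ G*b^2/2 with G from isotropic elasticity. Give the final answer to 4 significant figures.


Step 1: G = E / (2*(1+nu))
G = 312 / (2*(1+0.33)) = 117.293 GPa = 1.17293e+11 Pa
Step 2: E_line = G*b^2/2
b = 0.26 nm = 2.6e-10 m
E_line = 0.5 * 1.17293e+11 * (2.6e-10)^2 = 3.965e-09 J/m


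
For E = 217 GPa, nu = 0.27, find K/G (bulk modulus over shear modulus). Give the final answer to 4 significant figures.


G = E / (2*(1+nu))
G = 217 / (2*(1+0.27)) = 85.4331 GPa
K = E / (3*(1-2*nu))
K = 217 / (3*(1-2*0.27)) = 157.246 GPa
K/G = 157.246 / 85.4331 = 1.841


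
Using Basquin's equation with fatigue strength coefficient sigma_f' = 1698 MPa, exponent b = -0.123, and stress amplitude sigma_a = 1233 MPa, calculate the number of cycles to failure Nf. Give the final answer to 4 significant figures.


sigma_a = sigma_f' * (2*Nf)^b
2*Nf = (sigma_a / sigma_f')^(1/b)
2*Nf = (1233 / 1698)^(1/-0.123)
2*Nf = 13.4857
Nf = 6.743 cycles


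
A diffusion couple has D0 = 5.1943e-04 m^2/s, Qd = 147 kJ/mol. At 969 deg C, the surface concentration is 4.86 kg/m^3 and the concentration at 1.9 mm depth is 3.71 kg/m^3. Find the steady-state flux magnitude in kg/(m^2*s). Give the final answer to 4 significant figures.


Step 1: D = D0 * exp(-Qd/(R*T))
T = 969 + 273.15 = 1242.15 K
D = 5.1943e-04 * exp(-147e3 / (8.314 * 1242.15)) = 3.41735e-10 m^2/s
Step 2: J = D * (C1 - C2) / dx
J = 3.41735e-10 * (4.86 - 3.71) / 1.9e-03
J = 2.068e-07 kg/(m^2*s)


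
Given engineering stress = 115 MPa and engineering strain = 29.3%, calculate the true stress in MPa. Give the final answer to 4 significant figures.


sigma_true = sigma_eng * (1 + epsilon_eng)
sigma_true = 115 * (1 + 0.293)
sigma_true = 148.7 MPa


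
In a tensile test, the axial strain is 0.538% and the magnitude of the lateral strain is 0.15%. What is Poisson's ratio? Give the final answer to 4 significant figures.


nu = -epsilon_lat / epsilon_axial
Lateral strain is contraction (negative), so using magnitudes:
nu = 0.15 / 0.538
nu = 0.2788


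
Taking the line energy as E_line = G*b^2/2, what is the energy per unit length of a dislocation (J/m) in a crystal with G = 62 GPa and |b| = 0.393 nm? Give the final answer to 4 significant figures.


E = G*b^2/2
b = 0.393 nm = 3.93e-10 m
G = 62 GPa = 6.2e+10 Pa
E = 0.5 * 6.2e+10 * (3.93e-10)^2
E = 4.788e-09 J/m


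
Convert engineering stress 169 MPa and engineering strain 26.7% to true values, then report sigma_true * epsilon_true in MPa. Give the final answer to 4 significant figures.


sigma_true = sigma_eng * (1 + epsilon_eng)
sigma_true = 169 * (1 + 0.267) = 214.123 MPa
epsilon_true = ln(1 + epsilon_eng)
epsilon_true = ln(1 + 0.267) = 0.236652
sigma_true * epsilon_true = 214.123 * 0.236652 = 50.67 MPa


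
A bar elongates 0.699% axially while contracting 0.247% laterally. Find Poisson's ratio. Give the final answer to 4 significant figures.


nu = -epsilon_lat / epsilon_axial
Lateral strain is contraction (negative), so using magnitudes:
nu = 0.247 / 0.699
nu = 0.3534


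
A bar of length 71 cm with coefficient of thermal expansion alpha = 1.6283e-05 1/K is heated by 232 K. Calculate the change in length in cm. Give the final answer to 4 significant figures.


dL = L0 * alpha * dT
dL = 71 * 1.6283e-05 * 232
dL = 0.2682 cm


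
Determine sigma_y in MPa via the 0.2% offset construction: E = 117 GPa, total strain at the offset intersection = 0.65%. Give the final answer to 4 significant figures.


Offset strain = 0.002
Elastic strain at yield = total_strain - offset = 6.5e-03 - 0.002 = 4.5e-03
sigma_y = E * elastic_strain = 117000 * 4.5e-03
sigma_y = 526.5 MPa


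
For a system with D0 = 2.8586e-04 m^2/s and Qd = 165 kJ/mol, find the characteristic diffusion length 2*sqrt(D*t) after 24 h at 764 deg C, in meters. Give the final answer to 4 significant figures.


Step 1: D = D0 * exp(-Qd/(R*T))
T = 1037.15 K
D = 2.8586e-04 * exp(-165e3 / (8.314 * 1037.15)) = 1.39912e-12 m^2/s
Step 2: L = 2*sqrt(D*t)
t = 24 h = 86400 s
L = 2*sqrt(1.39912e-12 * 86400) = 6.954e-04 m


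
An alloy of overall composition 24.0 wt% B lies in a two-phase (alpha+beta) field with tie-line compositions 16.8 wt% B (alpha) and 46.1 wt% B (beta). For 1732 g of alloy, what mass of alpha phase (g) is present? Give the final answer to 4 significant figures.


f_alpha = (C_beta - C0) / (C_beta - C_alpha)
f_alpha = (46.1 - 24.0) / (46.1 - 16.8) = 0.754266
m_alpha = f_alpha * m_total = 0.754266 * 1732 = 1306 g


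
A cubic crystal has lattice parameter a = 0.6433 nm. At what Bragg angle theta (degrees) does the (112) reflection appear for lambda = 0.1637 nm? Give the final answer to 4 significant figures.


d = a / sqrt(h^2+k^2+l^2)
d = 0.6433 / sqrt(6) = 0.262626 nm
lambda = 2*d*sin(theta)  =>  sin(theta) = lambda / (2*d)
sin(theta) = 0.1637 / (2 * 0.262626) = 0.31166
theta = 18.16 deg


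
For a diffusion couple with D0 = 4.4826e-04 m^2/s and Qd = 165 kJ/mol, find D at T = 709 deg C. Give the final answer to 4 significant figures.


D = D0 * exp(-Qd / (R*T))
T = 982.15 K
D = 4.4826e-04 * exp(-165e3 / (8.314 * 982.15))
D = 7.514e-13 m^2/s


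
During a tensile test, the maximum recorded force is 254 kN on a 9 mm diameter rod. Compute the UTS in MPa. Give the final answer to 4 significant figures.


A0 = pi*(d/2)^2 = pi*(9/2)^2 = 63.6173 mm^2
UTS = F_max / A0 = 254*1000 / 63.6173
UTS = 3993 MPa


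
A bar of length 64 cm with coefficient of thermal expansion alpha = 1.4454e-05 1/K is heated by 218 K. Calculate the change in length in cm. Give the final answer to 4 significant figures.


dL = L0 * alpha * dT
dL = 64 * 1.4454e-05 * 218
dL = 0.2017 cm


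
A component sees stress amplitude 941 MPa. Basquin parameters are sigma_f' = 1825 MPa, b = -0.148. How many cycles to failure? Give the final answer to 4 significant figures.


sigma_a = sigma_f' * (2*Nf)^b
2*Nf = (sigma_a / sigma_f')^(1/b)
2*Nf = (941 / 1825)^(1/-0.148)
2*Nf = 87.8493
Nf = 43.92 cycles


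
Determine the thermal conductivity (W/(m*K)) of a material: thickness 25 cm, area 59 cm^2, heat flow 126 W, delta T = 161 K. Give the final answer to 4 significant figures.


k = Q*L / (A*dT)
L = 0.25 m, A = 5.9e-03 m^2
k = 126 * 0.25 / (5.9e-03 * 161)
k = 33.16 W/(m*K)


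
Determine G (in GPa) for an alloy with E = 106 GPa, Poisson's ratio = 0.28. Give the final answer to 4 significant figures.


G = E / (2*(1+nu))
G = 106 / (2*(1+0.28))
G = 41.41 GPa
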